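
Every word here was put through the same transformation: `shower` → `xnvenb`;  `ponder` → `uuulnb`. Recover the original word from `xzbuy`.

stump

Each letter shifts forward by (position + 5), i.e. 5, 6, 7, … — the shift grows by one for each successive letter.
Decoding xzbuy: x−5=s, z−6=t, b−7=u, u−8=m, y−9=p.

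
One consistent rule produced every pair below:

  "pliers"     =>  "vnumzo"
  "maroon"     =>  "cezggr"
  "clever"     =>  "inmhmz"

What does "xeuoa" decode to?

daisy

p(15)→v(21) and l(11)→n(13) fit y≡15x+4 (mod 26); the inverse of 15 mod 26 is 7. Each letter's alphabet position (a=0..z=25) is mapped through 15·x+4 mod 26 — an affine cipher.
Reversing it on xeuoa: x(23)→7·(23−4)≡3=d; e(4)→7·(4−4)≡0=a; u(20)→7·(20−4)≡8=i; o(14)→7·(14−4)≡18=s; a(0)→7·(0−4)≡24=y (all mod 26).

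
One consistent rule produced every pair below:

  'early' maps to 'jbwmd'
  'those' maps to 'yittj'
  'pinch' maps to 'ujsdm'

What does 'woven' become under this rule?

bpafs

Shifts by position in early: pos 0: e→j (+5), pos 1: a→b (+1), pos 2: r→w (+5), pos 3: l→m (+1) — repeating every 2. It's a Vigenère-style cipher with numeric key [5,1]: position i shifts by key[i mod 2].
For woven: w+5=b, o+1=p, v+5=a, e+1=f, n+5=s.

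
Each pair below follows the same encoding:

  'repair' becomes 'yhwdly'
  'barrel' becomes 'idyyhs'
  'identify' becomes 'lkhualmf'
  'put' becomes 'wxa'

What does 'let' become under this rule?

The shift depends on letter class: consonant r→y is +7, but vowel e→h is +3. Two shifts are in play — +3 for a/e/i/o/u, +7 for every other letter.
Applying it to let: l(cons)+7=s, e(vowel)+3=h, t(cons)+7=a.

sha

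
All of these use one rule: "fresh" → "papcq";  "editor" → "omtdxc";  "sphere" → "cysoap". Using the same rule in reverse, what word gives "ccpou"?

steel

The shifts repeat in a cycle of length 3: positions 0,1,… shift by +10, +9, +11, then the pattern repeats.
Reversing it on ccpou: c−10=s, c−9=t, p−11=e, o−10=e, u−9=l.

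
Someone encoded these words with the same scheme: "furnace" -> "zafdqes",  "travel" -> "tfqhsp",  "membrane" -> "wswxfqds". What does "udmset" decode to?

insect

f(5)→z(25) and u(20)→a(0) fit y≡7x+16 (mod 26); the inverse of 7 mod 26 is 15. Treating letters as 0–25, the rule is x ↦ 7x + 16 (mod 26).
Decoding udmset: u(20)→15·(20−16)≡8=i; d(3)→15·(3−16)≡13=n; m(12)→15·(12−16)≡18=s; s(18)→15·(18−16)≡4=e; e(4)→15·(4−16)≡2=c; t(19)→15·(19−16)≡19=t (all mod 26).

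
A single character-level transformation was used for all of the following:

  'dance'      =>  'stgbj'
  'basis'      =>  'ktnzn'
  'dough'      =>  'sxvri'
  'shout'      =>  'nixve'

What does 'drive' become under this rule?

d(3)→s(18) and a(0)→t(19) fit y≡17x+19 (mod 26); the inverse of 17 mod 26 is 23. This is an affine cipher: with a=0,…,z=25, each position x becomes (17x+19) mod 26.
On drive: d(3)→17·3+19≡18=s; r(17)→17·17+19≡22=w; i(8)→17·8+19≡25=z; v(21)→17·21+19≡12=m; e(4)→17·4+19≡9=j (all mod 26).

swzmj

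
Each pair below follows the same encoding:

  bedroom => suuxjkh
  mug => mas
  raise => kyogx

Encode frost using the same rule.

zyuxl

The output letters match the input read backwards, each shifted +6: bedroom reversed is moordeb. The word is reversed, then every letter is shifted forward by 6.
For frost: reverse → tsorf; then shift: t+6=z, s+6=y, o+6=u, r+6=x, f+6=l.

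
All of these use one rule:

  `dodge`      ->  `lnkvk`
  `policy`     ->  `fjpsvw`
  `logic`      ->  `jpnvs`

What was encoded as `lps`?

lie

The word is reversed, then every letter is shifted forward by 7.
Reversing it on lps: shift back: l−7=e, p−7=i, s−7=l → eil; then reverse → lie.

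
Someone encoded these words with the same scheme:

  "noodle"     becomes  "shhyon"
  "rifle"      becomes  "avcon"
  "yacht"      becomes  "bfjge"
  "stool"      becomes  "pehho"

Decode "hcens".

often

This is an affine cipher: with a=0,…,z=25, each position x becomes (15x+5) mod 26.
Undoing it on hcens: h(7)→7·(7−5)≡14=o; c(2)→7·(2−5)≡5=f; e(4)→7·(4−5)≡19=t; n(13)→7·(13−5)≡4=e; s(18)→7·(18−5)≡13=n (all mod 26).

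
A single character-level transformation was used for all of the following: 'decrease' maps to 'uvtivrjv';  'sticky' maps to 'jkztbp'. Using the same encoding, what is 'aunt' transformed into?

rlek

Compare letters: d→u is +17, e→v is +17, c→t is +17 — a constant shift. It's a constant shift of +17 (ROT17).
On aunt: a+17=r, u+17=l, n+17=e, t+17=k.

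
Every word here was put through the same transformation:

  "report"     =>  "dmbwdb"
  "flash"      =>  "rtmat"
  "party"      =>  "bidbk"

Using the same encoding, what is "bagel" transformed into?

nismx

Shifts by position in report: pos 0: r→d (+12), pos 1: e→m (+8), pos 2: p→b (+12), pos 3: o→w (+8) — repeating every 2. A repeating key of period 2 is used — shifts +12, +8 over and over.
For bagel: b+12=n, a+8=i, g+12=s, e+8=m, l+12=x.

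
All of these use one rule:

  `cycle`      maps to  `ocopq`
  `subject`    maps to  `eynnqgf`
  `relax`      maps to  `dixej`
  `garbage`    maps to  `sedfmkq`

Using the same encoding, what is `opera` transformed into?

atqvm

It's a Vigenère-style cipher with numeric key [12,4]: position i shifts by key[i mod 2].
For opera: o+12=a, p+4=t, e+12=q, r+4=v, a+12=m.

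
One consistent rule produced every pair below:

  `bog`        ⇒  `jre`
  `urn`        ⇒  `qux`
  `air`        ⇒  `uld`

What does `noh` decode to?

The output letters match the input read backwards, each shifted +3: bog reversed is gob. The word is reversed, then every letter is shifted forward by 3.
Undoing it on noh: shift back: n−3=k, o−3=l, h−3=e → kle; then reverse → elk.

elk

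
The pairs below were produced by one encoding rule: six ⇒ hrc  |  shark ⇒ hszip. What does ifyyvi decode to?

rubber

Each letter is replaced by its mirror in the alphabet: a↔z, b↔y, c↔x, and so on (the Atbash cipher).
Decoding ifyyvi: i↔r, f↔u, y↔b, y↔b, v↔e, i↔r.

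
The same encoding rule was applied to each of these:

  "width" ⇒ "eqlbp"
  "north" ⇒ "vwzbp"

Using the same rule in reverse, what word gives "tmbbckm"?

lettuce

Compare letters: w→e is +8, i→q is +8, d→l is +8 — a constant shift. It's a constant shift of +8 (ROT8).
Decoding tmbbckm: t−8=l, m−8=e, b−8=t, b−8=t, c−8=u, k−8=c, m−8=e.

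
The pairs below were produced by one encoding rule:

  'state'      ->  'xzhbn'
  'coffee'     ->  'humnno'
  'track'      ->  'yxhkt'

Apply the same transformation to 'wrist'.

In state: s→x is +5, t→z is +6, a→h is +7, t→b is +8 — the shift increases by 1 each position. Each letter shifts forward by (position + 5), i.e. 5, 6, 7, … — the shift grows by one for each successive letter.
On wrist: w+5=b, r+6=x, i+7=p, s+8=a, t+9=c.

bxpac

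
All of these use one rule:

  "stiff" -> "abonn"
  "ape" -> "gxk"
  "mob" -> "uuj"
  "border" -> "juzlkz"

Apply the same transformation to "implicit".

ouxtokob

The rule splits by letter class: vowels +6, consonants +8.
Applying it to implicit: i(vowel)+6=o, m(cons)+8=u, p(cons)+8=x, l(cons)+8=t, i(vowel)+6=o, c(cons)+8=k, i(vowel)+6=o, t(cons)+8=b.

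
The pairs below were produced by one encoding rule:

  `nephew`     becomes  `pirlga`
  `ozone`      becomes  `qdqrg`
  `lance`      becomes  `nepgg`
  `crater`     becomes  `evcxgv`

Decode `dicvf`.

The shifts repeat in a cycle of length 2: positions 0,1,… shift by +2, +4, then the pattern repeats.
Decoding dicvf: d−2=b, i−4=e, c−2=a, v−4=r, f−2=d.

beard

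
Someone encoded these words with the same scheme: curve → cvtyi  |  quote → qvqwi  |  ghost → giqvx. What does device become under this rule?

dfxlgj

The shift increases by 1 at each position, starting from +0: 0, 1, 2, ….
Applying it to device: d+0=d, e+1=f, v+2=x, i+3=l, c+4=g, e+5=j.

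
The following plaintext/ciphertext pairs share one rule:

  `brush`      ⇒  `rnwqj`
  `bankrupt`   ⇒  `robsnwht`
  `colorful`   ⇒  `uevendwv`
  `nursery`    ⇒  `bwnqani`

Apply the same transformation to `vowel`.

zecav

b(1)→r(17) and r(17)→n(13) fit y≡3x+14 (mod 26); the inverse of 3 mod 26 is 9. This is an affine cipher: with a=0,…,z=25, each position x becomes (3x+14) mod 26.
On vowel: v(21)→3·21+14≡25=z; o(14)→3·14+14≡4=e; w(22)→3·22+14≡2=c; e(4)→3·4+14≡0=a; l(11)→3·11+14≡21=v (all mod 26).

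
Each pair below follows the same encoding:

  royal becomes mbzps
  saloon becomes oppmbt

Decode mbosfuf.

eternal

The word is reversed, then every letter is shifted forward by 1.
Reversing it on mbosfuf: shift back: m−1=l, b−1=a, o−1=n, s−1=r, f−1=e, u−1=t, f−1=e → lanrete; then reverse → eternal.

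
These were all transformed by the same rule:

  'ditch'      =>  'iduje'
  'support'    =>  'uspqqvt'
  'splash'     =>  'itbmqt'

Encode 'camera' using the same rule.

The output letters match the input read backwards, each shifted +1: ditch reversed is hctid. The word is reversed, then every letter is shifted forward by 1.
Applying it to camera: reverse → aremac; then shift: a+1=b, r+1=s, e+1=f, m+1=n, a+1=b, c+1=d.

bsfnbd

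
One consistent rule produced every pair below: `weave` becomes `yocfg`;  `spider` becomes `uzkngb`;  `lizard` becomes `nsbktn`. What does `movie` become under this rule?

A repeating key of period 2 is used — shifts +2, +10 over and over.
For movie: m+2=o, o+10=y, v+2=x, i+10=s, e+2=g.

oyxsg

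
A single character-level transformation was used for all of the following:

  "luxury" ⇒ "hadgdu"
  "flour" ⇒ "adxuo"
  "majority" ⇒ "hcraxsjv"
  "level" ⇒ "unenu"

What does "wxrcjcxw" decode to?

notation

The output letters match the input read backwards, each shifted +9: luxury reversed is yruxul. Two steps: reverse the string, then apply a Caesar shift of +9.
Reversing it on wxrcjcxw: shift back: w−9=n, x−9=o, r−9=i, c−9=t, j−9=a, c−9=t, x−9=o, w−9=n → noitaton; then reverse → notation.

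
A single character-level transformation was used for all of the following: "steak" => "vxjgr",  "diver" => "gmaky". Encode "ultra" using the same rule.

The shift increases by 1 at each position, starting from +3: 3, 4, 5, ….
Applying it to ultra: u+3=x, l+4=p, t+5=y, r+6=x, a+7=h.

xpyxh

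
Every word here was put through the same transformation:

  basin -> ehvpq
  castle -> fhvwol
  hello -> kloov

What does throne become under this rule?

wkuvql

The shift depends on letter class: consonant b→e is +3, but vowel a→h is +7. The rule splits by letter class: vowels +7, consonants +3.
On throne: t(cons)+3=w, h(cons)+3=k, r(cons)+3=u, o(vowel)+7=v, n(cons)+3=q, e(vowel)+7=l.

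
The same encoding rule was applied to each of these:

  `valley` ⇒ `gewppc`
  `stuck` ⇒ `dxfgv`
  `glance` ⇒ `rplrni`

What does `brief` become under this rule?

mvtiq

Shifts by position in valley: pos 0: v→g (+11), pos 1: a→e (+4), pos 2: l→w (+11), pos 3: l→p (+4) — repeating every 2. It's a Vigenère-style cipher with numeric key [11,4]: position i shifts by key[i mod 2].
For brief: b+11=m, r+4=v, i+11=t, e+4=i, f+11=q.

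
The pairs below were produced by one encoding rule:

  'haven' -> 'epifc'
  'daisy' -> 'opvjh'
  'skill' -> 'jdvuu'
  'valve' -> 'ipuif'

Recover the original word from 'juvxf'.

slice

Treating letters as 0–25, the rule is x ↦ 17x + 15 (mod 26).
Decoding juvxf: j(9)→23·(9−15)≡18=s; u(20)→23·(20−15)≡11=l; v(21)→23·(21−15)≡8=i; x(23)→23·(23−15)≡2=c; f(5)→23·(5−15)≡4=e (all mod 26).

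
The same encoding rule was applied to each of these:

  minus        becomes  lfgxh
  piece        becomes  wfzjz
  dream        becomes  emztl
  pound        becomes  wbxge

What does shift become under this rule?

This is an affine cipher: with a=0,…,z=25, each position x becomes (21x+19) mod 26.
On shift: s(18)→21·18+19≡7=h; h(7)→21·7+19≡10=k; i(8)→21·8+19≡5=f; f(5)→21·5+19≡20=u; t(19)→21·19+19≡2=c (all mod 26).

hkfuc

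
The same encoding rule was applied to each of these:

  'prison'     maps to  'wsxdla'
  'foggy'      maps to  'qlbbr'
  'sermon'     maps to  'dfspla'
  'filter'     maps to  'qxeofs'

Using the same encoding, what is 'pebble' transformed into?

wfyyef

p(15)→w(22) and r(17)→s(18) fit y≡11x+13 (mod 26); the inverse of 11 mod 26 is 19. Each letter's alphabet position (a=0..z=25) is mapped through 11·x+13 mod 26 — an affine cipher.
For pebble: p(15)→11·15+13≡22=w; e(4)→11·4+13≡5=f; b(1)→11·1+13≡24=y; b(1)→11·1+13≡24=y; l(11)→11·11+13≡4=e; e(4)→11·4+13≡5=f (all mod 26).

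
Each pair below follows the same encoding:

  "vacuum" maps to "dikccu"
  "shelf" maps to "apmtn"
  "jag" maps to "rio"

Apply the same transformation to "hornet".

Compare letters: v→d is +8, a→i is +8, c→k is +8 — a constant shift. It's a constant shift of +8 (ROT8).
On hornet: h+8=p, o+8=w, r+8=z, n+8=v, e+8=m, t+8=b.

pwzvmb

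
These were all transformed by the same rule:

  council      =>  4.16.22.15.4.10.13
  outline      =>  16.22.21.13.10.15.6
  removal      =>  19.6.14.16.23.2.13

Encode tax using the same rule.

The number is (letter's place in the alphabet, a=1) + 1.
Applying it to tax: t=20→21, a=1→2, x=24→25.

21.2.25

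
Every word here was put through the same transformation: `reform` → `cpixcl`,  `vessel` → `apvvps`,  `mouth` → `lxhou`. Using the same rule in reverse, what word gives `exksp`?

r(17)→c(2) and e(4)→p(15) fit y≡19x+17 (mod 26); the inverse of 19 mod 26 is 11. This is an affine cipher: with a=0,…,z=25, each position x becomes (19x+17) mod 26.
Reversing it on exksp: e(4)→11·(4−17)≡13=n; x(23)→11·(23−17)≡14=o; k(10)→11·(10−17)≡1=b; s(18)→11·(18−17)≡11=l; p(15)→11·(15−17)≡4=e (all mod 26).

noble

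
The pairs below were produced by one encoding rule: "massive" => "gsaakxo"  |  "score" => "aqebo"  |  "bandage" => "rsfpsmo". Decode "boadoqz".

respect

Each letter's alphabet position (a=0..z=25) is mapped through 25·x+18 mod 26 — an affine cipher.
Undoing it on boadoqz: b(1)→25·(1−18)≡17=r; o(14)→25·(14−18)≡4=e; a(0)→25·(0−18)≡18=s; d(3)→25·(3−18)≡15=p; o(14)→25·(14−18)≡4=e; q(16)→25·(16−18)≡2=c; z(25)→25·(25−18)≡19=t (all mod 26).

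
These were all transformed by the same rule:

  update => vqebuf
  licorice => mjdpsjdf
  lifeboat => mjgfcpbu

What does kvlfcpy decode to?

jukebox

Compare letters: u→v is +1, p→q is +1, d→e is +1 — a constant shift. This is a Caesar cipher with shift 1.
Reversing it on kvlfcpy: k−1=j, v−1=u, l−1=k, f−1=e, c−1=b, p−1=o, y−1=x.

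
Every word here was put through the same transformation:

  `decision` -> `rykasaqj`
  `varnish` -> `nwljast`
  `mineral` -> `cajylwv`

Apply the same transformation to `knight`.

Each letter's alphabet position (a=0..z=25) is mapped through 7·x+22 mod 26 — an affine cipher.
On knight: k(10)→7·10+22≡14=o; n(13)→7·13+22≡9=j; i(8)→7·8+22≡0=a; g(6)→7·6+22≡12=m; h(7)→7·7+22≡19=t; t(19)→7·19+22≡25=z (all mod 26).

ojamtz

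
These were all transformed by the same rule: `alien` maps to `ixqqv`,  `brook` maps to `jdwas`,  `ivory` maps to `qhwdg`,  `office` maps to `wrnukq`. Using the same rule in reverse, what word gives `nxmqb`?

Shifts by position in alien: pos 0: a→i (+8), pos 1: l→x (+12), pos 2: i→q (+8), pos 3: e→q (+12) — repeating every 2. The shifts repeat in a cycle of length 2: positions 0,1,… shift by +8, +12, then the pattern repeats.
Decoding nxmqb: n−8=f, x−12=l, m−8=e, q−12=e, b−8=t.

fleet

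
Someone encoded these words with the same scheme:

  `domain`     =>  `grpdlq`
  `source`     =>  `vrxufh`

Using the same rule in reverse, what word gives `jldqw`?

Compare letters: d→g is +3, o→r is +3, m→p is +3 — a constant shift. It's a constant shift of +3 (ROT3).
Decoding jldqw: j−3=g, l−3=i, d−3=a, q−3=n, w−3=t.

giant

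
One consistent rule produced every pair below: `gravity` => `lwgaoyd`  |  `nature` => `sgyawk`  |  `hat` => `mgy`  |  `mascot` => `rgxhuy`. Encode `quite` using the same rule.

vaoyk

Vowels shift forward by 6 and consonants shift forward by 5.
Applying it to quite: q(cons)+5=v, u(vowel)+6=a, i(vowel)+6=o, t(cons)+5=y, e(vowel)+6=k.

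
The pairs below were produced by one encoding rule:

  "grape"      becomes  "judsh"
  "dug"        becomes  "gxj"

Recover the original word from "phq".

men

Compare letters: g→j is +3, r→u is +3, a→d is +3 — a constant shift. Every letter moves 3 places later in the alphabet, wrapping around z→a.
Undoing it on phq: p−3=m, h−3=e, q−3=n.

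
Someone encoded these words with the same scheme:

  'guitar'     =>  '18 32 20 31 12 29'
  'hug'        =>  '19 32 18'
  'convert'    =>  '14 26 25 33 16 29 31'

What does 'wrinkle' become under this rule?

Letters become their 1-based position plus 11 (so a→12, b→13, …).
On wrinkle: w=23→34, r=18→29, i=9→20, n=14→25, k=11→22, l=12→23, e=5→16.

34 29 20 25 22 23 16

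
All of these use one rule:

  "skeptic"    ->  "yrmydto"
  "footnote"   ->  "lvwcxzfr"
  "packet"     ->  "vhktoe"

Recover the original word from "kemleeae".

In skeptic: s→y is +6, k→r is +7, e→m is +8, p→y is +9 — the shift increases by 1 each position. The shift increases by 1 at each position, starting from +6: 6, 7, 8, ….
Decoding kemleeae: k−6=e, e−7=x, m−8=e, l−9=c, e−10=u, e−11=t, a−12=o, e−13=r.

executor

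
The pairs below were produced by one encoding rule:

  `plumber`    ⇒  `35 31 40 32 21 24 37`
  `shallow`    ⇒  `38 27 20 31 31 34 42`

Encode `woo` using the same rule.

42 34 34

p is letter #16 and maps to 35: an offset of 19. Each letter is replaced by its alphabet position (a=1..z=26) + 19.
For woo: w=23→42, o=15→34, o=15→34.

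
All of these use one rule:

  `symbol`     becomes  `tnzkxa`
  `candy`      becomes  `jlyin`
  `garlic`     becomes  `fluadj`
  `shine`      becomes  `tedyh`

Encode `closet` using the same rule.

jaxths

s(18)→t(19) and y(24)→n(13) fit y≡25x+11 (mod 26); the inverse of 25 mod 26 is 25. This is an affine cipher: with a=0,…,z=25, each position x becomes (25x+11) mod 26.
For closet: c(2)→25·2+11≡9=j; l(11)→25·11+11≡0=a; o(14)→25·14+11≡23=x; s(18)→25·18+11≡19=t; e(4)→25·4+11≡7=h; t(19)→25·19+11≡18=s (all mod 26).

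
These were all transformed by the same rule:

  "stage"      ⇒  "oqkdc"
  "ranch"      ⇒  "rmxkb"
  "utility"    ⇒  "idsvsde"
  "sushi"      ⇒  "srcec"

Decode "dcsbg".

wrist

Read the word backwards and shift each letter +10.
Reversing it on dcsbg: shift back: d−10=t, c−10=s, s−10=i, b−10=r, g−10=w → tsirw; then reverse → wrist.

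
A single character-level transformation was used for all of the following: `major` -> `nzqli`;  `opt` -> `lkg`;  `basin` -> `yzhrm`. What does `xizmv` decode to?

crane

Letters are reflected about the middle of the alphabet (position → 25−position): Atbash.
Reversing it on xizmv: x↔c, i↔r, z↔a, m↔n, v↔e.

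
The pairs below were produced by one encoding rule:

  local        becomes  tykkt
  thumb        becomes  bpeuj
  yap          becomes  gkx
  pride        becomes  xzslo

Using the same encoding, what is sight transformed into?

asopb

The shift depends on letter class: consonant l→t is +8, but vowel o→y is +10. Vowels shift forward by 10 and consonants shift forward by 8.
For sight: s(cons)+8=a, i(vowel)+10=s, g(cons)+8=o, h(cons)+8=p, t(cons)+8=b.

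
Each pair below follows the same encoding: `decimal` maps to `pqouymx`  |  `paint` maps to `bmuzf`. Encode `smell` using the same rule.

It's a constant shift of +12 (ROT12).
On smell: s+12=e, m+12=y, e+12=q, l+12=x, l+12=x.

eyqxx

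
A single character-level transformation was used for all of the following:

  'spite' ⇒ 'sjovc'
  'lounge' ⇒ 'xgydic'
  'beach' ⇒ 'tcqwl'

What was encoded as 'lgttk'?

s(18)→s(18) and p(15)→j(9) fit y≡3x+16 (mod 26); the inverse of 3 mod 26 is 9. Treating letters as 0–25, the rule is x ↦ 3x + 16 (mod 26).
Decoding lgttk: l(11)→9·(11−16)≡7=h; g(6)→9·(6−16)≡14=o; t(19)→9·(19−16)≡1=b; t(19)→9·(19−16)≡1=b; k(10)→9·(10−16)≡24=y (all mod 26).

hobby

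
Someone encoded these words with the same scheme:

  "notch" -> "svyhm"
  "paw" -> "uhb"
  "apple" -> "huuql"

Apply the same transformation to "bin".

gps

The shift depends on letter class: consonant n→s is +5, but vowel o→v is +7. Vowels shift forward by 7 and consonants shift forward by 5.
For bin: b(cons)+5=g, i(vowel)+7=p, n(cons)+5=s.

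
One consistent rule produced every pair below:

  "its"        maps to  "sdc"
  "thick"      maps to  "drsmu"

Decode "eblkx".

urban

Compare letters: i→s is +10, t→d is +10, s→c is +10 — a constant shift. It's a constant shift of +10 (ROT10).
Undoing it on eblkx: e−10=u, b−10=r, l−10=b, k−10=a, x−10=n.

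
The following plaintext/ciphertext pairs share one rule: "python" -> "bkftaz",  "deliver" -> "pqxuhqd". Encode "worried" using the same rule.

Compare letters: p→b is +12, y→k is +12, t→f is +12 — a constant shift. Each letter is shifted forward by 12 in the alphabet (a Caesar shift of +12).
For worried: w+12=i, o+12=a, r+12=d, r+12=d, i+12=u, e+12=q, d+12=p.

iadduqp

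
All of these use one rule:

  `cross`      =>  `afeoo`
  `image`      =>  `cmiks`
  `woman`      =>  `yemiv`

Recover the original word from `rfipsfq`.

bravery

c(2)→a(0) and r(17)→f(5) fit y≡9x+8 (mod 26); the inverse of 9 mod 26 is 3. Treating letters as 0–25, the rule is x ↦ 9x + 8 (mod 26).
Undoing it on rfipsfq: r(17)→3·(17−8)≡1=b; f(5)→3·(5−8)≡17=r; i(8)→3·(8−8)≡0=a; p(15)→3·(15−8)≡21=v; s(18)→3·(18−8)≡4=e; f(5)→3·(5−8)≡17=r; q(16)→3·(16−8)≡24=y (all mod 26).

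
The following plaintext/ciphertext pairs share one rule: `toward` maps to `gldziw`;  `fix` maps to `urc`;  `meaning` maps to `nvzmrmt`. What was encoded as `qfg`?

jut

Each pair mirrors across the alphabet (t↔g, o↔l, w↔d): positions sum to 25. Each letter is replaced by its mirror in the alphabet: a↔z, b↔y, c↔x, and so on (the Atbash cipher).
Decoding qfg: q↔j, f↔u, g↔t.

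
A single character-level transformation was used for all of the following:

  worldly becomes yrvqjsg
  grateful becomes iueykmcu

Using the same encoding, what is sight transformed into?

ulkmz

In worldly: w→y is +2, o→r is +3, r→v is +4, l→q is +5 — the shift increases by 1 each position. Each letter shifts forward by (position + 2), i.e. 2, 3, 4, … — the shift grows by one for each successive letter.
Applying it to sight: s+2=u, i+3=l, g+4=k, h+5=m, t+6=z.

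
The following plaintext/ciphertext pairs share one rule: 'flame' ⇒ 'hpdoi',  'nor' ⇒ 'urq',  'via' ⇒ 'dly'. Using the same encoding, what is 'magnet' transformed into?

whqjdp

The output letters match the input read backwards, each shifted +3: flame reversed is emalf. Read the word backwards and shift each letter +3.
On magnet: reverse → tengam; then shift: t+3=w, e+3=h, n+3=q, g+3=j, a+3=d, m+3=p.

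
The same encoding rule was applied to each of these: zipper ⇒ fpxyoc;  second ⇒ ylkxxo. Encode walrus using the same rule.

chtaed

In zipper: z→f is +6, i→p is +7, p→x is +8, p→y is +9 — the shift increases by 1 each position. The shift increases by 1 at each position, starting from +6: 6, 7, 8, ….
Applying it to walrus: w+6=c, a+7=h, l+8=t, r+9=a, u+10=e, s+11=d.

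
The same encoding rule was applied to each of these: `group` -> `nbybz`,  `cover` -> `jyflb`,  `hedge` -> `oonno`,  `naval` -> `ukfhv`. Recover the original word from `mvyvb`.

floor

Shifts by position in group: pos 0: g→n (+7), pos 1: r→b (+10), pos 2: o→y (+10), pos 3: u→b (+7), pos 4: p→z (+10) — repeating every 3. It's a Vigenère-style cipher with numeric key [7,10,10]: position i shifts by key[i mod 3].
Reversing it on mvyvb: m−7=f, v−10=l, y−10=o, v−7=o, b−10=r.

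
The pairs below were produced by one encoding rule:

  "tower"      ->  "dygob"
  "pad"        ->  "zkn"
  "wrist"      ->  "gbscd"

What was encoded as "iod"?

yet

Every letter moves 10 places later in the alphabet, wrapping around z→a.
Reversing it on iod: i−10=y, o−10=e, d−10=t.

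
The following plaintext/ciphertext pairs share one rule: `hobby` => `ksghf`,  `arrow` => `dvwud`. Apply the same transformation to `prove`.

svtbl

In hobby: h→k is +3, o→s is +4, b→g is +5, b→h is +6 — the shift increases by 1 each position. Each letter shifts forward by (position + 3), i.e. 3, 4, 5, … — the shift grows by one for each successive letter.
Applying it to prove: p+3=s, r+4=v, o+5=t, v+6=b, e+7=l.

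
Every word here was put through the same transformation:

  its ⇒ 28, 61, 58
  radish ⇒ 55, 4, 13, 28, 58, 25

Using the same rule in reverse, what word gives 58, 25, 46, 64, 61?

shout

i(#9)→28 and t(#20)→61: differences scale by 3, so n = 3·pos + 1. The formula is n = 3×(alphabet index, a=1) + 1.
Undoing it on 58, 25, 46, 64, 61: 58→(58−1)÷3=19=s, 25→(25−1)÷3=8=h, 46→(46−1)÷3=15=o, 64→(64−1)÷3=21=u, 61→(61−1)÷3=20=t.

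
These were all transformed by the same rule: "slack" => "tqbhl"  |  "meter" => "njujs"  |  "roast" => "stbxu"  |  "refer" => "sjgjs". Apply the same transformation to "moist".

ntjxu

Shifts by position in slack: pos 0: s→t (+1), pos 1: l→q (+5), pos 2: a→b (+1), pos 3: c→h (+5) — repeating every 2. A repeating key of period 2 is used — shifts +1, +5 over and over.
For moist: m+1=n, o+5=t, i+1=j, s+5=x, t+1=u.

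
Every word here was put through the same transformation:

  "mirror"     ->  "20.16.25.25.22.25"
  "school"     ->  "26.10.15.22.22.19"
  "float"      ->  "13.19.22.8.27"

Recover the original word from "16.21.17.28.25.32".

injury

Letters become their 1-based position plus 7 (so a→8, b→9, …).
Decoding 16.21.17.28.25.32: 16→(16−7)÷1=9=i, 21→(21−7)÷1=14=n, 17→(17−7)÷1=10=j, 28→(28−7)÷1=21=u, 25→(25−7)÷1=18=r, 32→(32−7)÷1=25=y.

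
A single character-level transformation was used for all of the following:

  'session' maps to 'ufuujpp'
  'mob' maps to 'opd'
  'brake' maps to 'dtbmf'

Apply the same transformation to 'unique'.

vpjsvf

The shift depends on letter class: consonant s→u is +2, but vowel e→f is +1. Vowels shift forward by 1 and consonants shift forward by 2.
Applying it to unique: u(vowel)+1=v, n(cons)+2=p, i(vowel)+1=j, q(cons)+2=s, u(vowel)+1=v, e(vowel)+1=f.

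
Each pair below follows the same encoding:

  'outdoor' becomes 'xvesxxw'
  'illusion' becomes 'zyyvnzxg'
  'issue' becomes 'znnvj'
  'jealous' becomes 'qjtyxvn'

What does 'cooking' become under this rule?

bxxhzgr

o(14)→x(23) and u(20)→v(21) fit y≡17x+19 (mod 26); the inverse of 17 mod 26 is 23. This is an affine cipher: with a=0,…,z=25, each position x becomes (17x+19) mod 26.
For cooking: c(2)→17·2+19≡1=b; o(14)→17·14+19≡23=x; o(14)→17·14+19≡23=x; k(10)→17·10+19≡7=h; i(8)→17·8+19≡25=z; n(13)→17·13+19≡6=g; g(6)→17·6+19≡17=r (all mod 26).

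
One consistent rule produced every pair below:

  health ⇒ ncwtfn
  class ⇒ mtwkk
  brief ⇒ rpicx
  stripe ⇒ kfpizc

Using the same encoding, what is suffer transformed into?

h(7)→n(13) and e(4)→c(2) fit y≡21x+22 (mod 26); the inverse of 21 mod 26 is 5. Treating letters as 0–25, the rule is x ↦ 21x + 22 (mod 26).
Applying it to suffer: s(18)→21·18+22≡10=k; u(20)→21·20+22≡0=a; f(5)→21·5+22≡23=x; f(5)→21·5+22≡23=x; e(4)→21·4+22≡2=c; r(17)→21·17+22≡15=p (all mod 26).

kaxxcp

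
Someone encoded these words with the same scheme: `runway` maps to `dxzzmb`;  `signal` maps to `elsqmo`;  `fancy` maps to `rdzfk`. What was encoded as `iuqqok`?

Shifts by position in runway: pos 0: r→d (+12), pos 1: u→x (+3), pos 2: n→z (+12), pos 3: w→z (+3) — repeating every 2. It's a Vigenère-style cipher with numeric key [12,3]: position i shifts by key[i mod 2].
Decoding iuqqok: i−12=w, u−3=r, q−12=e, q−3=n, o−12=c, k−3=h.

wrench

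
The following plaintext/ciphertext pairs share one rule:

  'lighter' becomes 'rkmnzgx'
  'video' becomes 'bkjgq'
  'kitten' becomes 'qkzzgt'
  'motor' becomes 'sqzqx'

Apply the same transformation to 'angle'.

ctmrg

The shift depends on letter class: consonant l→r is +6, but vowel i→k is +2. The rule splits by letter class: vowels +2, consonants +6.
For angle: a(vowel)+2=c, n(cons)+6=t, g(cons)+6=m, l(cons)+6=r, e(vowel)+2=g.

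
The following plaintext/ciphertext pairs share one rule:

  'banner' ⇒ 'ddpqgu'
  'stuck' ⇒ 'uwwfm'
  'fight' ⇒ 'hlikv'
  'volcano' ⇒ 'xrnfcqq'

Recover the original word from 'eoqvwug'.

closure

Shifts by position in banner: pos 0: b→d (+2), pos 1: a→d (+3), pos 2: n→p (+2), pos 3: n→q (+3) — repeating every 2. The shifts repeat in a cycle of length 2: positions 0,1,… shift by +2, +3, then the pattern repeats.
Reversing it on eoqvwug: e−2=c, o−3=l, q−2=o, v−3=s, w−2=u, u−3=r, g−2=e.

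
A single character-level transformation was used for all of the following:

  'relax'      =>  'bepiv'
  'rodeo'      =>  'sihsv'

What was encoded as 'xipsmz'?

The output letters match the input read backwards, each shifted +4: relax reversed is xaler. Two steps: reverse the string, then apply a Caesar shift of +4.
Undoing it on xipsmz: shift back: x−4=t, i−4=e, p−4=l, s−4=o, m−4=i, z−4=v → teloiv; then reverse → violet.

violet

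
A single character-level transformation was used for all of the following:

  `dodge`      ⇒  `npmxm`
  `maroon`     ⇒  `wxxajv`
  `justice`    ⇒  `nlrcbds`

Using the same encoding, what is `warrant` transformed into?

The output letters match the input read backwards, each shifted +9: dodge reversed is egdod. The word is reversed, then every letter is shifted forward by 9.
Applying it to warrant: reverse → tnarraw; then shift: t+9=c, n+9=w, a+9=j, r+9=a, r+9=a, a+9=j, w+9=f.

cwjaajf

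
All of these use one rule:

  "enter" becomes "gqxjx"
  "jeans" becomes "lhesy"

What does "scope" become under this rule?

In enter: e→g is +2, n→q is +3, t→x is +4, e→j is +5 — the shift increases by 1 each position. Each letter shifts forward by (position + 2), i.e. 2, 3, 4, … — the shift grows by one for each successive letter.
For scope: s+2=u, c+3=f, o+4=s, p+5=u, e+6=k.

ufsuk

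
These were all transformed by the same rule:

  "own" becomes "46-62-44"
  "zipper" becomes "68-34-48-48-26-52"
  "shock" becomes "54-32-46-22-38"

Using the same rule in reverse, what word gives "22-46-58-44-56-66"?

county

o(#15)→46 and w(#23)→62: differences scale by 2, so n = 2·pos + 16. With a=1..z=26, the number is 2·pos + 16.
Reversing it on 22-46-58-44-56-66: 22→(22−16)÷2=3=c, 46→(46−16)÷2=15=o, 58→(58−16)÷2=21=u, 44→(44−16)÷2=14=n, 56→(56−16)÷2=20=t, 66→(66−16)÷2=25=y.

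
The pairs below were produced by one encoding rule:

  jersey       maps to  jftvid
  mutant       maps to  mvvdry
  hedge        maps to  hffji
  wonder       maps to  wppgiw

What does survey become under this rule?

svtyid

In jersey: j→j is +0, e→f is +1, r→t is +2, s→v is +3 — the shift increases by 1 each position. The shift increases by 1 at each position, starting from +0: 0, 1, 2, ….
For survey: s+0=s, u+1=v, r+2=t, v+3=y, e+4=i, y+5=d.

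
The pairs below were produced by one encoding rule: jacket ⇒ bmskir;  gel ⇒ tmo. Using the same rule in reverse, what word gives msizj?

brake

The output letters match the input read backwards, each shifted +8: jacket reversed is tekcaj. Two steps: reverse the string, then apply a Caesar shift of +8.
Reversing it on msizj: shift back: m−8=e, s−8=k, i−8=a, z−8=r, j−8=b → ekarb; then reverse → brake.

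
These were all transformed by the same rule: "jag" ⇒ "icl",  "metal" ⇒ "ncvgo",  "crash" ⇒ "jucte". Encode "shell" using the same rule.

The output letters match the input read backwards, each shifted +2: jag reversed is gaj. The word is reversed, then every letter is shifted forward by 2.
On shell: reverse → llehs; then shift: l+2=n, l+2=n, e+2=g, h+2=j, s+2=u.

nngju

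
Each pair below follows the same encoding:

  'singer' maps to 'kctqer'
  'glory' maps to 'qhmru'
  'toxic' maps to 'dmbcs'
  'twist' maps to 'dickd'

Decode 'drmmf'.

troop

s(18)→k(10) and i(8)→c(2) fit y≡19x+6 (mod 26); the inverse of 19 mod 26 is 11. This is an affine cipher: with a=0,…,z=25, each position x becomes (19x+6) mod 26.
Undoing it on drmmf: d(3)→11·(3−6)≡19=t; r(17)→11·(17−6)≡17=r; m(12)→11·(12−6)≡14=o; m(12)→11·(12−6)≡14=o; f(5)→11·(5−6)≡15=p (all mod 26).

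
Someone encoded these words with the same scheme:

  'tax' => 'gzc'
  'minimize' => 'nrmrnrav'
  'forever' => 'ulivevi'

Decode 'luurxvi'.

officer

Each pair mirrors across the alphabet (t↔g, a↔z, x↔c): positions sum to 25. Letters are reflected about the middle of the alphabet (position → 25−position): Atbash.
Reversing it on luurxvi: l↔o, u↔f, u↔f, r↔i, x↔c, v↔e, i↔r.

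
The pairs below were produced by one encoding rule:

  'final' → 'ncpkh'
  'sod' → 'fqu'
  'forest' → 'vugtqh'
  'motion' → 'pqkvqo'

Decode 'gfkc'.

aide

The output letters match the input read backwards, each shifted +2: final reversed is lanif. Read the word backwards and shift each letter +2.
Decoding gfkc: shift back: g−2=e, f−2=d, k−2=i, c−2=a → edia; then reverse → aide.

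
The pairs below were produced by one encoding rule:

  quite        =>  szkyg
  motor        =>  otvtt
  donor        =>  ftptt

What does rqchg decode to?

place

A repeating key of period 2 is used — shifts +2, +5 over and over.
Decoding rqchg: r−2=p, q−5=l, c−2=a, h−5=c, g−2=e.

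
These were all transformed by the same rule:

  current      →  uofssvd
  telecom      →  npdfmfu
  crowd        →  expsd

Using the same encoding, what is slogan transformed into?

The word is reversed, then every letter is shifted forward by 1.
For slogan: reverse → nagols; then shift: n+1=o, a+1=b, g+1=h, o+1=p, l+1=m, s+1=t.

obhpmt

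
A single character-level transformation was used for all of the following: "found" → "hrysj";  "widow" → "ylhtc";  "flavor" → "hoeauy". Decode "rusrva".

prompt

In found: f→h is +2, o→r is +3, u→y is +4, n→s is +5 — the shift increases by 1 each position. The shift increases by 1 at each position, starting from +2: 2, 3, 4, ….
Reversing it on rusrva: r−2=p, u−3=r, s−4=o, r−5=m, v−6=p, a−7=t.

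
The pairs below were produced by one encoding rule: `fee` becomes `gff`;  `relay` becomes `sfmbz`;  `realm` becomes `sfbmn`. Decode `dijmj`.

chili

It's a constant shift of +1 (ROT1).
Reversing it on dijmj: d−1=c, i−1=h, j−1=i, m−1=l, j−1=i.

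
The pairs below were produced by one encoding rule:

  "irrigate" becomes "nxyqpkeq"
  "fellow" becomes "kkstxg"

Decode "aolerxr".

In irrigate: i→n is +5, r→x is +6, r→y is +7, i→q is +8 — the shift increases by 1 each position. Each letter shifts forward by (position + 5), i.e. 5, 6, 7, … — the shift grows by one for each successive letter.
Undoing it on aolerxr: a−5=v, o−6=i, l−7=e, e−8=w, r−9=i, x−10=n, r−11=g.

viewing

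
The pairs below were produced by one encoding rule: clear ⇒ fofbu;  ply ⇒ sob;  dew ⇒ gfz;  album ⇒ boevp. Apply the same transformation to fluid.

The rule splits by letter class: vowels +1, consonants +3.
For fluid: f(cons)+3=i, l(cons)+3=o, u(vowel)+1=v, i(vowel)+1=j, d(cons)+3=g.

iovjg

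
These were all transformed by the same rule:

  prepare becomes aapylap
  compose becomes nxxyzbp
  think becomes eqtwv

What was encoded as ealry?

A repeating key of period 2 is used — shifts +11, +9 over and over.
Decoding ealry: e−11=t, a−9=r, l−11=a, r−9=i, y−11=n.

train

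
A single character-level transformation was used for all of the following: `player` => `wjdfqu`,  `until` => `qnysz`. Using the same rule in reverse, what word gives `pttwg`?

The word is reversed, then every letter is shifted forward by 5.
Decoding pttwg: shift back: p−5=k, t−5=o, t−5=o, w−5=r, g−5=b → koorb; then reverse → brook.

brook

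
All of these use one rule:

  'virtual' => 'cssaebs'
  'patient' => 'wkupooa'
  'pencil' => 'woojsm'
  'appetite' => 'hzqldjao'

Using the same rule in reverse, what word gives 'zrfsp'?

It's a Vigenère-style cipher with numeric key [7,10,1]: position i shifts by key[i mod 3].
Decoding zrfsp: z−7=s, r−10=h, f−1=e, s−7=l, p−10=f.

shelf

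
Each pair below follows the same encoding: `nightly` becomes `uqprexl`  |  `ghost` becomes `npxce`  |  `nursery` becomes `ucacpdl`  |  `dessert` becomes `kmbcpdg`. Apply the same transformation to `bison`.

iqbyy

In nightly: n→u is +7, i→q is +8, g→p is +9, h→r is +10 — the shift increases by 1 each position. Letter i (0-indexed) is shifted by i+7, so successive shifts are 7, 8, 9, ….
Applying it to bison: b+7=i, i+8=q, s+9=b, o+10=y, n+11=y.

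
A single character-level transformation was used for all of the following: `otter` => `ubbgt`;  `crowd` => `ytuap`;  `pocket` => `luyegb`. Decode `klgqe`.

speak

Treating letters as 0–25, the rule is x ↦ 17x + 16 (mod 26).
Reversing it on klgqe: k(10)→23·(10−16)≡18=s; l(11)→23·(11−16)≡15=p; g(6)→23·(6−16)≡4=e; q(16)→23·(16−16)≡0=a; e(4)→23·(4−16)≡10=k (all mod 26).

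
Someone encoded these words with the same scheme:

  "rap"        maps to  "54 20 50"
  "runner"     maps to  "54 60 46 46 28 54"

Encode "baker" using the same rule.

r(#18)→54 and a(#1)→20: differences scale by 2, so n = 2·pos + 18. The formula is n = 2×(alphabet index, a=1) + 18.
For baker: b=2→22, a=1→20, k=11→40, e=5→28, r=18→54.

22 20 40 28 54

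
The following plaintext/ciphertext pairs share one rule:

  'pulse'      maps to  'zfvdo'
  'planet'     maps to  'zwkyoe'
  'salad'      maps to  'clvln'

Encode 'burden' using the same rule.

It's a Vigenère-style cipher with numeric key [10,11]: position i shifts by key[i mod 2].
For burden: b+10=l, u+11=f, r+10=b, d+11=o, e+10=o, n+11=y.

lfbooy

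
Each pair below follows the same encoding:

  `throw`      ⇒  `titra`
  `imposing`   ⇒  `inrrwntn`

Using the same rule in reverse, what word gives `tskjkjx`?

The shift increases by 1 at each position, starting from +0: 0, 1, 2, ….
Undoing it on tskjkjx: t−0=t, s−1=r, k−2=i, j−3=g, k−4=g, j−5=e, x−6=r.

trigger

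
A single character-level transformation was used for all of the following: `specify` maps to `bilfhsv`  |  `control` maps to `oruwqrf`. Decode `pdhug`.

The output letters match the input read backwards, each shifted +3: specify reversed is yficeps. Two steps: reverse the string, then apply a Caesar shift of +3.
Reversing it on pdhug: shift back: p−3=m, d−3=a, h−3=e, u−3=r, g−3=d → maerd; then reverse → dream.

dream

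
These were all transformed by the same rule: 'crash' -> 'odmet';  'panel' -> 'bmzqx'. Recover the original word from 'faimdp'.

toward

Compare letters: c→o is +12, r→d is +12, a→m is +12 — a constant shift. This is a Caesar cipher with shift 12.
Decoding faimdp: f−12=t, a−12=o, i−12=w, m−12=a, d−12=r, p−12=d.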